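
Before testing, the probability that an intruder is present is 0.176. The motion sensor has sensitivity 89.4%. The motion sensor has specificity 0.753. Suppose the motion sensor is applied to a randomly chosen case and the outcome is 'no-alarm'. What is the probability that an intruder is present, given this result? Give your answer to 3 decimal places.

Let H be the event that an intruder is present. P(H) = 0.176, so P(¬H) = 0.824. With E the 'no-alarm' result, P(E|H) = 0.106 and P(E|¬H) = 0.753.
P(E) = 0.106·0.176 + 0.753·0.824 = 0.018656 + 0.62047 = 0.63913.
By Bayes' theorem, P(H|E) = 0.018656 / 0.63913 = 0.029.

P(H | E) ≈ 0.029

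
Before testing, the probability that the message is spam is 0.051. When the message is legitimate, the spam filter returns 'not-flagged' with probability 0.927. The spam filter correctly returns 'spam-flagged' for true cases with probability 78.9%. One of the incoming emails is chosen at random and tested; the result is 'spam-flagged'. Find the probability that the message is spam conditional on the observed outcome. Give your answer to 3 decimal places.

Let H be the event that the message is spam. P(H) = 0.051, so P(¬H) = 0.949. With E the 'spam-flagged' result, P(E|H) = 0.789 and P(E|¬H) = 0.073.
P(E) = 0.789·0.051 + 0.073·0.949 = 0.040239 + 0.069277 = 0.10952.
By Bayes' theorem, P(H|E) = 0.040239 / 0.10952 = 0.367.

P(H | E) ≈ 0.367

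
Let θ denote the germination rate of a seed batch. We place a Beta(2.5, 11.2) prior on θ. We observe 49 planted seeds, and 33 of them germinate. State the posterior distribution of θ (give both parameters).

Posterior: Beta(35.5, 27.2)

Observing 33 successes and 16 failures updates Beta(2.5, 11.2) by adding the success and failure counts to the two shape parameters: α = 2.5+33 = 35.5, β = 11.2+16 = 27.2.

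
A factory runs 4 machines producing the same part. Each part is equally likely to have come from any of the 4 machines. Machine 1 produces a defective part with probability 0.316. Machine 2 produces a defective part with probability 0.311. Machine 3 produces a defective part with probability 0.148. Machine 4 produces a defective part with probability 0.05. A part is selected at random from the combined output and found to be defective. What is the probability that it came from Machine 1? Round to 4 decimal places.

Tabulate prior·likelihood by source: [1] prior 0.25, lik 0.316, product 0.07900; [2] prior 0.25, lik 0.311, product 0.07775; [3] prior 0.25, lik 0.148, product 0.03700; [4] prior 0.25, lik 0.05, product 0.01250.
Normalizing constant = 0.20625; the posterior for Machine 1 is its product over the sum, 0.07900/0.20625 = 0.3830.

Posterior probability ≈ 0.3830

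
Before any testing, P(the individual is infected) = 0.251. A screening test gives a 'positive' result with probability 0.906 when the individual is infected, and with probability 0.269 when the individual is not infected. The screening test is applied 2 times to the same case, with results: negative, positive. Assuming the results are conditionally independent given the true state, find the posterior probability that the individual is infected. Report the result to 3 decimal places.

Posterior P(H) ≈ 0.127

Let H be the event that the individual is infected; start with P(H) = 0.251. P('positive'|H) = 0.906, P('positive'|¬H) = 0.269.
Update on result 1 ('negative'): P(H) ← 0.094·0.2510 / (0.094·0.2510 + 0.731·0.7490) = 0.023594/0.57111 = 0.0413.
Update on result 2 ('positive'): P(H) ← 0.906·0.0413 / (0.906·0.0413 + 0.269·0.9587) = 0.037429/0.29532 = 0.1267.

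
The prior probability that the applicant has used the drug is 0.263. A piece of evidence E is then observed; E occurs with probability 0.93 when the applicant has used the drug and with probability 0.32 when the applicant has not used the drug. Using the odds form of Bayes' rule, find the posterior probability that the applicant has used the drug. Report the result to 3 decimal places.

Prior odds = 0.263/(1−0.263) = 0.35685.
Likelihood ratio for E = 0.93/0.32 = 2.9062.
Posterior odds = prior odds × LR = 1.0371.
Posterior probability = odds/(1+odds) = 1.0371/2.0371 = 0.509.

Posterior probability ≈ 0.509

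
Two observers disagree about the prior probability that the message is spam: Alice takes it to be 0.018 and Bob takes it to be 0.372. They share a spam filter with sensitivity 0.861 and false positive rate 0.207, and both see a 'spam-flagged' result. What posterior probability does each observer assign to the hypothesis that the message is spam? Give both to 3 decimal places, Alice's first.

The likelihood ratio for a 'spam-flagged' result is 0.861/0.207 = 4.1594.
Alice: prior odds 0.018/0.982 = 0.018330; posterior odds 0.076242; posterior probability 0.071.
Bob: prior odds 0.372/0.628 = 0.59236; posterior odds 2.4639; posterior probability 0.711.

Alice: 0.071; Bob: 0.711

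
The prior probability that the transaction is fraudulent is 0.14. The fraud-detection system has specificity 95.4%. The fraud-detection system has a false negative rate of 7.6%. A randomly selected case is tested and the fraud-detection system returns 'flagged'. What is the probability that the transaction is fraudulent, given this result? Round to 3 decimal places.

Let H be the event that the transaction is fraudulent. P(H) = 0.14, so P(¬H) = 0.86. With E the 'flagged' result, P(E|H) = 0.924 and P(E|¬H) = 0.046.
P(E) = 0.924·0.14 + 0.046·0.86 = 0.12936 + 0.039560 = 0.16892.
By Bayes' theorem, P(H|E) = 0.12936 / 0.16892 = 0.766.

P(H | E) ≈ 0.766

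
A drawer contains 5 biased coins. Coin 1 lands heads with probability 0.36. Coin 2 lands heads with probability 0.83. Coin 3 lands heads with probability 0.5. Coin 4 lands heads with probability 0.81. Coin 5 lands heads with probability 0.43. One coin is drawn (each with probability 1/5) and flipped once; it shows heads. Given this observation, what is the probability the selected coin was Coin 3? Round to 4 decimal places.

Tabulate prior·likelihood by source: [1] prior 0.2, lik 0.36, product 0.07200; [2] prior 0.2, lik 0.83, product 0.1660; [3] prior 0.2, lik 0.5, product 0.1000; [4] prior 0.2, lik 0.81, product 0.1620; [5] prior 0.2, lik 0.43, product 0.08600.
Normalizing constant = 0.58600; the posterior for Coin 3 is its product over the sum, 0.1000/0.58600 = 0.1706.

Posterior probability ≈ 0.1706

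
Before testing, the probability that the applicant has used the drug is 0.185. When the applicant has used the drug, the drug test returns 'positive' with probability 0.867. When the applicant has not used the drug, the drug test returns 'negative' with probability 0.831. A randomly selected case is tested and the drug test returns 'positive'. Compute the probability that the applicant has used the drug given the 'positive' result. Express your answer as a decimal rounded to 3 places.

Write H for 'the applicant has used the drug'. Prior odds H:¬H = 0.185/0.815 = 0.22699. For the 'positive' outcome, the likelihood ratio is 0.867/0.169 = 5.1302.
Posterior odds = 0.22699 × 5.1302 = 1.1645, so P(H|E) = 1.1645/(1+1.1645) = 0.538.

P(H | E) ≈ 0.538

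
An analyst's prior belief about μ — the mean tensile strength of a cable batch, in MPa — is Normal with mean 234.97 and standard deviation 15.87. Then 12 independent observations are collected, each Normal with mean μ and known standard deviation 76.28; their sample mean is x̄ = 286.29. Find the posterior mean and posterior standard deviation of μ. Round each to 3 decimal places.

With known σ, the Normal prior is conjugate. Weight on the data is w = (n/σ²)/(n/σ² + 1/τ₀²) = 0.00206234/(0.00206234+0.00397051) = 0.34185.
Posterior mean = w·x̄ + (1−w)·μ₀ = 0.34185·286.29 + 0.65815·234.97 = 252.514. Posterior variance = 1/(0.00206234+0.00397051) = 165.759, so SD = 12.875.

Posterior mean ≈ 252.514; posterior SD ≈ 12.875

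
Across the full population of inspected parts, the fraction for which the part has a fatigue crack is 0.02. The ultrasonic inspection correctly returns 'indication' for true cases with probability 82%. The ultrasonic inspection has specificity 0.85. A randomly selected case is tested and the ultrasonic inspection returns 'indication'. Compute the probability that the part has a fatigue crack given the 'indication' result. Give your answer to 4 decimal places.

Write H for 'the part has a fatigue crack'. Prior odds H:¬H = 0.02/0.98 = 0.020408. For the 'indication' outcome, the likelihood ratio is 0.82/0.15 = 5.4667.
Posterior odds = 0.020408 × 5.4667 = 0.11156, so P(H|E) = 0.11156/(1+0.11156) = 0.1004.

P(H | E) ≈ 0.1004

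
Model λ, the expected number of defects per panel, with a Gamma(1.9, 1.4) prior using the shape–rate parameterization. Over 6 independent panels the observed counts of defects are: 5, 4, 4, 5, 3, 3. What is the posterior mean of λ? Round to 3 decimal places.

The Poisson likelihood adds the total count to the shape and the number of exposure periods to the rate. Here ∑xᵢ = 24 and n = 6, so shape 1.9→25.9 and rate 1.4→7.4.
E[λ | data] = 25.9/7.4 = 3.500.

Posterior mean ≈ 3.500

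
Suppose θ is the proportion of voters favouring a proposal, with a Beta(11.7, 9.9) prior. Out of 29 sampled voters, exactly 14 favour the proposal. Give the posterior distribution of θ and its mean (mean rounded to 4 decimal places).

Observing 14 successes and 15 failures updates Beta(11.7, 9.9) by adding the success and failure counts to the two shape parameters: α = 11.7+14 = 25.7, β = 9.9+15 = 24.9.
E[θ | data] = 25.7/(25.7+24.9) = 0.5079.

Posterior: Beta(25.7, 24.9); mean ≈ 0.5079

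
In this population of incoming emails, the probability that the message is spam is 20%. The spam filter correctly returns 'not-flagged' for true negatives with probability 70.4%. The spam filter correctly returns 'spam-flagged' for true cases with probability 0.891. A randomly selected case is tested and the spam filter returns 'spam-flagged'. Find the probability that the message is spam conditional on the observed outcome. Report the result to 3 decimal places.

P(H | E) ≈ 0.429

Let H be the event that the message is spam. P(H) = 0.2, so P(¬H) = 0.8. With E the 'spam-flagged' result, P(E|H) = 0.891 and P(E|¬H) = 0.296.
P(E) = 0.891·0.2 + 0.296·0.8 = 0.17820 + 0.23680 = 0.41500.
By Bayes' theorem, P(H|E) = 0.17820 / 0.41500 = 0.429.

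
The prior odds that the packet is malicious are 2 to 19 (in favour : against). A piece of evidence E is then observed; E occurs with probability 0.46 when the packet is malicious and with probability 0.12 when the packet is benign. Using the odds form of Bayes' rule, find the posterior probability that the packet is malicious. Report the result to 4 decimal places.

Prior odds = 2/19 = 0.10526. In log-odds, ln(0.10526) = -2.2513.
Add log likelihood ratio: ln(3.8333) = 1.3437.
Posterior log-odds = -0.90756, so posterior odds = exp(-0.90756) = 0.40351. Converting, P(H|E) = 0.40351/1.4035 = 0.2875.

Posterior probability ≈ 0.2875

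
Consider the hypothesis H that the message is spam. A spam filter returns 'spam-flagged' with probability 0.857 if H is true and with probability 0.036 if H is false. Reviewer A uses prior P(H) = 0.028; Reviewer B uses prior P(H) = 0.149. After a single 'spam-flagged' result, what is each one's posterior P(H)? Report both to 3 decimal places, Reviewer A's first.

The likelihood ratio for a 'spam-flagged' result is 0.857/0.036 = 23.806.
Reviewer A: prior odds 0.028/0.972 = 0.028807; posterior odds 0.68576; posterior probability 0.407.
Reviewer B: prior odds 0.149/0.851 = 0.17509; posterior odds 4.1681; posterior probability 0.807.

Reviewer A: 0.407; Reviewer B: 0.807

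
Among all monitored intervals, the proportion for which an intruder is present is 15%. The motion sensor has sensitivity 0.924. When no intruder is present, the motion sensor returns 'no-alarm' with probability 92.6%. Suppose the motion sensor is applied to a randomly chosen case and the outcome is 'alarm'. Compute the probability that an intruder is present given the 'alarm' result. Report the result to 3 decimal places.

P(H | E) ≈ 0.688

Write H for 'an intruder is present'. Prior odds H:¬H = 0.15/0.85 = 0.17647. For the 'alarm' outcome, the likelihood ratio is 0.924/0.074 = 12.486.
Posterior odds = 0.17647 × 12.486 = 2.2035, so P(H|E) = 2.2035/(1+2.2035) = 0.688.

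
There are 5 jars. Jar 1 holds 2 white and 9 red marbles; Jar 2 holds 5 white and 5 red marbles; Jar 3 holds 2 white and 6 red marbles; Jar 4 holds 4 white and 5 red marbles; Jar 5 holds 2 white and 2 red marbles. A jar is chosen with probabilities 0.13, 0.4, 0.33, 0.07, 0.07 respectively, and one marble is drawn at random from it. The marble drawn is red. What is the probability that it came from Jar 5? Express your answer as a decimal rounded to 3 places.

P(red|Jar 1) = 0.8182; P(red|Jar 2) = 0.5; P(red|Jar 3) = 0.75; P(red|Jar 4) = 0.5556; P(red|Jar 5) = 0.5.
Prior × likelihood for each source: 0.13·0.8182=0.1064, 0.4·0.5=0.2000, 0.33·0.75=0.2475, 0.07·0.5556=0.03889, 0.07·0.5=0.03500. Summing gives P(red) = 0.62775.
P(Jar 5 | red) = 0.03500 / 0.62775 = 0.056.

Posterior probability ≈ 0.056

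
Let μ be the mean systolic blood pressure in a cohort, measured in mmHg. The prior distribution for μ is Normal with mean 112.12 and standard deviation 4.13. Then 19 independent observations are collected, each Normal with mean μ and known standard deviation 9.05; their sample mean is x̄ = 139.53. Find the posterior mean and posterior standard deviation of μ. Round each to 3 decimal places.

Posterior mean ≈ 134.000; posterior SD ≈ 1.855

Prior precision 1/τ₀² = 1/4.13² = 0.0586273; data precision n/σ² = 19/9.05² = 0.231983.
Posterior precision = 0.0586273 + 0.231983 = 0.290610, giving posterior SD = 1/√0.290610 = 1.855.
Posterior mean = (0.0586273·112.12 + 0.231983·139.53) / 0.290610 = 134.000.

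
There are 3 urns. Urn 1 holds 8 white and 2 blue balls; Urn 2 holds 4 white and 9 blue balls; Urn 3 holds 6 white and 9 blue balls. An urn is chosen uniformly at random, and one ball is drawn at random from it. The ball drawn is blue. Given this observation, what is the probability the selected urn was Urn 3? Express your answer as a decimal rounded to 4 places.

Tabulate prior·likelihood by source: [1] prior 0.333333, lik 0.2, product 0.06667; [2] prior 0.333333, lik 0.6923, product 0.2308; [3] prior 0.333333, lik 0.6, product 0.2000.
Normalizing constant = 0.49744; the posterior for Urn 3 is its product over the sum, 0.2000/0.49744 = 0.4021.

Posterior probability ≈ 0.4021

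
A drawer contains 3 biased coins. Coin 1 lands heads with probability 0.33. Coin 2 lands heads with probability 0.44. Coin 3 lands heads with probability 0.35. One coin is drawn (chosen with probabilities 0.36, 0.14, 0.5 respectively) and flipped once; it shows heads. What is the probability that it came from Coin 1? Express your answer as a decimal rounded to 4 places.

Tabulate prior·likelihood by source: [1] prior 0.36, lik 0.33, product 0.1188; [2] prior 0.14, lik 0.44, product 0.06160; [3] prior 0.5, lik 0.35, product 0.1750.
Normalizing constant = 0.35540; the posterior for Coin 1 is its product over the sum, 0.1188/0.35540 = 0.3343.

Posterior probability ≈ 0.3343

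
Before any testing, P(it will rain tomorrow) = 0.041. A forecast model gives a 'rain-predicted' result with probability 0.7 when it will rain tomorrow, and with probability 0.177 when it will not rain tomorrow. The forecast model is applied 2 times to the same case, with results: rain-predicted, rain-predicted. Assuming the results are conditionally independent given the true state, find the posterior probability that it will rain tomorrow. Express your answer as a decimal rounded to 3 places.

Posterior P(H) ≈ 0.401

Let H be the event that it will rain tomorrow; start with P(H) = 0.041. P('rain-predicted'|H) = 0.7, P('rain-predicted'|¬H) = 0.177.
Update on result 1 ('rain-predicted'): P(H) ← 0.7·0.0410 / (0.7·0.0410 + 0.177·0.9590) = 0.028700/0.19844 = 0.1446.
Update on result 2 ('rain-predicted'): P(H) ← 0.7·0.1446 / (0.7·0.1446 + 0.177·0.8554) = 0.10124/0.25264 = 0.4007.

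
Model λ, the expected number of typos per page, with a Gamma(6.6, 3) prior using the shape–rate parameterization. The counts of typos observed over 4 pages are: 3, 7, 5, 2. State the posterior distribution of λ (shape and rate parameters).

Posterior: Gamma(shape=23.6, rate=7)

Total count ∑xᵢ = 17 over n = 4 pages.
Gamma is conjugate to the Poisson likelihood: posterior is Gamma(shape = 6.6+17 = 23.6, rate = 3+4 = 7).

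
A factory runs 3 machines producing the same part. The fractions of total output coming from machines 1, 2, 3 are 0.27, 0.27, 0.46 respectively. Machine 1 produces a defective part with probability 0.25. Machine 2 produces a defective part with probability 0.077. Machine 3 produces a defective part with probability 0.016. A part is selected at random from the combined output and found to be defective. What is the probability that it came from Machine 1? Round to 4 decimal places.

Posterior probability ≈ 0.7057

P(defective|M1) = 0.25; P(defective|M2) = 0.077; P(defective|M3) = 0.016.
Prior × likelihood for each source: 0.27·0.25=0.06750, 0.27·0.077=0.02079, 0.46·0.016=0.007360. Summing gives P(defective) = 0.095650.
P(Machine 1 | defective) = 0.06750 / 0.095650 = 0.7057.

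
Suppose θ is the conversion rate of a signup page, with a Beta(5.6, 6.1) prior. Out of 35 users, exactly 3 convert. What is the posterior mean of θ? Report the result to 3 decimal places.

The binomial likelihood is conjugate to the Beta prior: with 3 successes and 32 failures, the posterior is Beta(5.6+3, 6.1+32) = Beta(8.6, 38.1).
Posterior mean = α/(α+β) = 8.6/46.7 = 0.184.

Posterior mean ≈ 0.184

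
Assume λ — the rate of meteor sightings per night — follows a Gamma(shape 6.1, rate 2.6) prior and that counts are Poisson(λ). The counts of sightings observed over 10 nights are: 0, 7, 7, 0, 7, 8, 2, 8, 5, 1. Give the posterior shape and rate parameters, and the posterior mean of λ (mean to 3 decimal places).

Posterior: Gamma(shape=51.1, rate=12.6); mean ≈ 4.056

The Poisson likelihood adds the total count to the shape and the number of exposure periods to the rate. Here ∑xᵢ = 45 and n = 10, so shape 6.1→51.1 and rate 2.6→12.6.
E[λ | data] = 51.1/12.6 = 4.056.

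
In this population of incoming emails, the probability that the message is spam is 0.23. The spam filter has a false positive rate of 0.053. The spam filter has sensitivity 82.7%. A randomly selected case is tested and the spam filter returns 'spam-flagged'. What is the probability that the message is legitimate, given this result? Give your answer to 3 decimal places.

P(¬H | E) ≈ 0.177

Let H be the event that the message is spam. P(H) = 0.23, so P(¬H) = 0.77. With E the 'spam-flagged' result, P(E|H) = 0.827 and P(E|¬H) = 0.053.
P(E) = 0.827·0.23 + 0.053·0.77 = 0.19021 + 0.040810 = 0.23102.
By Bayes' theorem, P(H|E) = 0.19021 / 0.23102 = 0.823. Hence P(¬H|E) = 1 − 0.823 = 0.177.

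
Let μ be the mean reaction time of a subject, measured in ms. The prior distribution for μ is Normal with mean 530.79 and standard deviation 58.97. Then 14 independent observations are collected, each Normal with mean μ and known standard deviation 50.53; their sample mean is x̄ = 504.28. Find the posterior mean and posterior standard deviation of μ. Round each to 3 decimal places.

Posterior mean ≈ 505.601; posterior SD ≈ 13.164

With known σ, the Normal prior is conjugate. Weight on the data is w = (n/σ²)/(n/σ² + 1/τ₀²) = 0.00548314/(0.00548314+0.00028757) = 0.95017.
Posterior mean = w·x̄ + (1−w)·μ₀ = 0.95017·504.28 + 0.049832·530.79 = 505.601. Posterior variance = 1/(0.00548314+0.00028757) = 173.289, so SD = 13.164.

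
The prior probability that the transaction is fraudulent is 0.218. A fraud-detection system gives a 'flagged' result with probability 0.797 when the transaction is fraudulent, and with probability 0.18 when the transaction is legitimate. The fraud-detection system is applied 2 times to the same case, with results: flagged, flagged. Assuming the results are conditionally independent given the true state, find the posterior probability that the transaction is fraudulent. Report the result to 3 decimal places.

Let H be the event that the transaction is fraudulent; start with P(H) = 0.218. P('flagged'|H) = 0.797, P('flagged'|¬H) = 0.18.
Update on result 1 ('flagged'): P(H) ← 0.797·0.2180 / (0.797·0.2180 + 0.18·0.7820) = 0.17375/0.31451 = 0.5524.
Update on result 2 ('flagged'): P(H) ← 0.797·0.5524 / (0.797·0.5524 + 0.18·0.4476) = 0.44030/0.52086 = 0.8453.

Posterior P(H) ≈ 0.845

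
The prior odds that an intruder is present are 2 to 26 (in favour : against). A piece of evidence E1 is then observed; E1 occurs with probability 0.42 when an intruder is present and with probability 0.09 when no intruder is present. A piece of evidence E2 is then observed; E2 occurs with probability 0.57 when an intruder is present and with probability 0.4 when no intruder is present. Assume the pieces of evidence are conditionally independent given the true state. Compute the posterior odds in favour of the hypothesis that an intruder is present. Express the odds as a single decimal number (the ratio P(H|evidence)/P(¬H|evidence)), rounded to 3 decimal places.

Prior odds = 2/26 = 0.076923. In log-odds, ln(0.076923) = -2.5649.
Add log likelihood ratios: ln(4.6667) + ln(1.4250) = 1.8946.
Posterior log-odds = -0.67033, so posterior odds = exp(-0.67033) = 0.51154.

Posterior odds ≈ 0.512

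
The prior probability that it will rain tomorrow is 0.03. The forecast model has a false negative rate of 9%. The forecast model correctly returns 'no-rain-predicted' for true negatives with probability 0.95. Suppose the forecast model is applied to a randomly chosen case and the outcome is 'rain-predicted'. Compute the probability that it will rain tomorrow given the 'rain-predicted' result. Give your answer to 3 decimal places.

Let H be the event that it will rain tomorrow. P(H) = 0.03, so P(¬H) = 0.97. With E the 'rain-predicted' result, P(E|H) = 0.91 and P(E|¬H) = 0.05.
P(E) = 0.91·0.03 + 0.05·0.97 = 0.027300 + 0.048500 = 0.075800.
By Bayes' theorem, P(H|E) = 0.027300 / 0.075800 = 0.360.

P(H | E) ≈ 0.360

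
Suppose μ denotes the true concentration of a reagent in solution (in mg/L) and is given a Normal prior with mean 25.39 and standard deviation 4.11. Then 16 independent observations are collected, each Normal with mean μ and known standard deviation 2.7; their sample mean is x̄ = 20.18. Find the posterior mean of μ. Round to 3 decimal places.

Posterior mean ≈ 20.317

With known σ, the Normal prior is conjugate. Weight on the data is w = (n/σ²)/(n/σ² + 1/τ₀²) = 2.19479/(2.19479+0.0591993) = 0.97374.
Posterior mean = w·x̄ + (1−w)·μ₀ = 0.97374·20.18 + 0.026264·25.39 = 20.317.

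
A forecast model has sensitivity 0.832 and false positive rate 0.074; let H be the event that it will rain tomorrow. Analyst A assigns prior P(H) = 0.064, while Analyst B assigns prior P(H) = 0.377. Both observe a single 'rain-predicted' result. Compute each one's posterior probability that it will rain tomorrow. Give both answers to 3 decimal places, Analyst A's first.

Analyst A: 0.435; Analyst B: 0.872

The likelihood ratio for a 'rain-predicted' result is 0.832/0.074 = 11.243.
Analyst A: prior odds 0.064/0.936 = 0.068376; posterior odds 0.76877; posterior probability 0.435.
Analyst B: prior odds 0.377/0.623 = 0.60514; posterior odds 6.8037; posterior probability 0.872.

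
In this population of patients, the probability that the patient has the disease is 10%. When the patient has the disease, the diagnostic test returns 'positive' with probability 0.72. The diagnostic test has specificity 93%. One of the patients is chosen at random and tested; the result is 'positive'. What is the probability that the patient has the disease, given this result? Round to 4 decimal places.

Write H for 'the patient has the disease'. Prior odds H:¬H = 0.1/0.9 = 0.11111. For the 'positive' outcome, the likelihood ratio is 0.72/0.07 = 10.286.
Posterior odds = 0.11111 × 10.286 = 1.1429, so P(H|E) = 1.1429/(1+1.1429) = 0.5333.

P(H | E) ≈ 0.5333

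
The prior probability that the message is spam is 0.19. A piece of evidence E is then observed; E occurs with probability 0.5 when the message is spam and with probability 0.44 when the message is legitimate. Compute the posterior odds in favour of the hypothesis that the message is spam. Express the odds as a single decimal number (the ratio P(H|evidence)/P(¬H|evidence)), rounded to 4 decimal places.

Prior odds = 0.19/(1−0.19) = 0.23457.
Likelihood ratio for E = 0.5/0.44 = 1.1364.
Posterior odds = prior odds × LR = 0.26655.

Posterior odds ≈ 0.2666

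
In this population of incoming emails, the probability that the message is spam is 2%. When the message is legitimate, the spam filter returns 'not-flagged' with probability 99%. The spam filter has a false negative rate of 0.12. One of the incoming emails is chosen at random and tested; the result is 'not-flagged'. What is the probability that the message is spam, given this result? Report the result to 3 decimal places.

P(H | E) ≈ 0.002

Let H be the event that the message is spam. P(H) = 0.02, so P(¬H) = 0.98. With E the 'not-flagged' result, P(E|H) = 0.12 and P(E|¬H) = 0.99.
P(E) = 0.12·0.02 + 0.99·0.98 = 0.0024000 + 0.97020 = 0.97260.
By Bayes' theorem, P(H|E) = 0.0024000 / 0.97260 = 0.002.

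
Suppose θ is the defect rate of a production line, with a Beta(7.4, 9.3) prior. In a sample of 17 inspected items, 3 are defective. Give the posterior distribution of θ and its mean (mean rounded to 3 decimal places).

The binomial likelihood is conjugate to the Beta prior: with 3 successes and 14 failures, the posterior is Beta(7.4+3, 9.3+14) = Beta(10.4, 23.3).
E[θ | data] = 10.4/(10.4+23.3) = 0.309.

Posterior: Beta(10.4, 23.3); mean ≈ 0.309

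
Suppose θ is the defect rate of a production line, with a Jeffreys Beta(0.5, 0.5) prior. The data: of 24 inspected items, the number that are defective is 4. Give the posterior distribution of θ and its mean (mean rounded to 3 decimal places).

The binomial likelihood is conjugate to the Beta prior: with 4 successes and 20 failures, the posterior is Beta(0.5+4, 0.5+20) = Beta(4.5, 20.5).
E[θ | data] = 4.5/(4.5+20.5) = 0.180.

Posterior: Beta(4.5, 20.5); mean ≈ 0.180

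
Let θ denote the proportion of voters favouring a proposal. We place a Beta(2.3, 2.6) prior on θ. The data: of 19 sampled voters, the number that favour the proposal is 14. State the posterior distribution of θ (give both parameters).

Posterior: Beta(16.3, 7.6)

The binomial likelihood is conjugate to the Beta prior: with 14 successes and 5 failures, the posterior is Beta(2.3+14, 2.6+5) = Beta(16.3, 7.6).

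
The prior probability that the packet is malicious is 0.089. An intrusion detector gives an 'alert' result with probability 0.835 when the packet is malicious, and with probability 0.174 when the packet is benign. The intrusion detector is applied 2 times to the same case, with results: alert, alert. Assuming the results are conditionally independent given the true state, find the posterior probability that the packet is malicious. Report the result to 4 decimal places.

Posterior P(H) ≈ 0.6923

Let H be the event that the packet is malicious; start with P(H) = 0.089. P('alert'|H) = 0.835, P('alert'|¬H) = 0.174.
Update on result 1 ('alert'): P(H) ← 0.835·0.0890 / (0.835·0.0890 + 0.174·0.9110) = 0.074315/0.23283 = 0.3192.
Update on result 2 ('alert'): P(H) ← 0.835·0.3192 / (0.835·0.3192 + 0.174·0.6808) = 0.26652/0.38498 = 0.6923.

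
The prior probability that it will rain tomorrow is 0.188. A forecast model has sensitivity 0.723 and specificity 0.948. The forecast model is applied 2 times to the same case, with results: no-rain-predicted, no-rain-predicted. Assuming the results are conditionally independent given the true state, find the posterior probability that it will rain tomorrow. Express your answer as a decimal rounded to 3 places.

With H the event that it will rain tomorrow, the joint likelihood of the observed sequence is P(data|H) = 0.277·0.277 = 0.076729 and P(data|¬H) = 0.948·0.948 = 0.89870.
Bayes: P(H|data) = 0.188·0.076729 / (0.188·0.076729 + 0.812·0.89870) = 0.014425/0.74417 = 0.0194.

Posterior P(H) ≈ 0.019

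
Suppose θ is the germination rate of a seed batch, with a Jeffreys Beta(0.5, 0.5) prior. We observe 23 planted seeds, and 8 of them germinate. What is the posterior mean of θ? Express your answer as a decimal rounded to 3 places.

Posterior mean ≈ 0.354

The binomial likelihood is conjugate to the Beta prior: with 8 successes and 15 failures, the posterior is Beta(0.5+8, 0.5+15) = Beta(8.5, 15.5).
E[θ | data] = 8.5/(8.5+15.5) = 0.354.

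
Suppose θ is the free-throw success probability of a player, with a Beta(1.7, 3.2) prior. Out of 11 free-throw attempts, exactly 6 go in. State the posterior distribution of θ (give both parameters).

Posterior: Beta(7.7, 8.2)

The binomial likelihood is conjugate to the Beta prior: with 6 successes and 5 failures, the posterior is Beta(1.7+6, 3.2+5) = Beta(7.7, 8.2).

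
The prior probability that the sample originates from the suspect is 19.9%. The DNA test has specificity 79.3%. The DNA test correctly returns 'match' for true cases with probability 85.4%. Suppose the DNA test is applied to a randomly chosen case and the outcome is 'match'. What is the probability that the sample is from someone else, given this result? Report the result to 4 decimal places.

P(¬H | E) ≈ 0.4938

Let H be the event that the sample originates from the suspect. P(H) = 0.199, so P(¬H) = 0.801. With E the 'match' result, P(E|H) = 0.854 and P(E|¬H) = 0.207.
P(E) = 0.854·0.199 + 0.207·0.801 = 0.16995 + 0.16581 = 0.33575.
By Bayes' theorem, P(H|E) = 0.16995 / 0.33575 = 0.5062. Hence P(¬H|E) = 1 − 0.5062 = 0.4938.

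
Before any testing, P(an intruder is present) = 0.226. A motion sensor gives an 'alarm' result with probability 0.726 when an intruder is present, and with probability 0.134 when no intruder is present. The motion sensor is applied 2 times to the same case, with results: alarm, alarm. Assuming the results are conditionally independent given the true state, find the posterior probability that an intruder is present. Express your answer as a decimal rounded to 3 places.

Let H be the event that an intruder is present; start with P(H) = 0.226. P('alarm'|H) = 0.726, P('alarm'|¬H) = 0.134.
Update on result 1 ('alarm'): P(H) ← 0.726·0.2260 / (0.726·0.2260 + 0.134·0.7740) = 0.16408/0.26779 = 0.6127.
Update on result 2 ('alarm'): P(H) ← 0.726·0.6127 / (0.726·0.6127 + 0.134·0.3873) = 0.44482/0.49672 = 0.8955.

Posterior P(H) ≈ 0.896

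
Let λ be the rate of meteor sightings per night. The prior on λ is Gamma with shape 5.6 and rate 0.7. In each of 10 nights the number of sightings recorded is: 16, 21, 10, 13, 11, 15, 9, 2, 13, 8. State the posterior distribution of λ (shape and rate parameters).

Posterior: Gamma(shape=123.6, rate=10.7)

Total count ∑xᵢ = 118 over n = 10 nights.
Gamma is conjugate to the Poisson likelihood: posterior is Gamma(shape = 5.6+118 = 123.6, rate = 0.7+10 = 10.7).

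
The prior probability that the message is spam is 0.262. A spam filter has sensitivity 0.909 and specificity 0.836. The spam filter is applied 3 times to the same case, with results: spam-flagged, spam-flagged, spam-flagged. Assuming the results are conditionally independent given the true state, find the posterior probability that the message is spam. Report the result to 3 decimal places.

Posterior P(H) ≈ 0.984

With H the event that the message is spam, the joint likelihood of the observed sequence is P(data|H) = 0.909·0.909·0.909 = 0.75109 and P(data|¬H) = 0.164·0.164·0.164 = 0.0044109.
Bayes: P(H|data) = 0.262·0.75109 / (0.262·0.75109 + 0.738·0.0044109) = 0.19679/0.20004 = 0.9837.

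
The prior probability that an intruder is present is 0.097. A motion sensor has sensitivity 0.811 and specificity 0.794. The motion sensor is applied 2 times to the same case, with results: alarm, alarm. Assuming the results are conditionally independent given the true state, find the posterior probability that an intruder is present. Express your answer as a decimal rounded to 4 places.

Let H be the event that an intruder is present; start with P(H) = 0.097. P('alarm'|H) = 0.811, P('alarm'|¬H) = 0.206.
Update on result 1 ('alarm'): P(H) ← 0.811·0.0970 / (0.811·0.0970 + 0.206·0.9030) = 0.078667/0.26469 = 0.2972.
Update on result 2 ('alarm'): P(H) ← 0.811·0.2972 / (0.811·0.2972 + 0.206·0.7028) = 0.24104/0.38581 = 0.6248.

Posterior P(H) ≈ 0.6248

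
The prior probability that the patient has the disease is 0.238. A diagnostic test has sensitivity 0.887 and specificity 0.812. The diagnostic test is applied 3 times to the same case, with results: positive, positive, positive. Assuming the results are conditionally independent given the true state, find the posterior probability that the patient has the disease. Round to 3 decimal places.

Posterior P(H) ≈ 0.970

Let H be the event that the patient has the disease; start with P(H) = 0.238. P('positive'|H) = 0.887, P('positive'|¬H) = 0.188.
Update on result 1 ('positive'): P(H) ← 0.887·0.2380 / (0.887·0.2380 + 0.188·0.7620) = 0.21111/0.35436 = 0.5957.
Update on result 2 ('positive'): P(H) ← 0.887·0.5957 / (0.887·0.5957 + 0.188·0.4043) = 0.52842/0.60442 = 0.8743.
Update on result 3 ('positive'): P(H) ← 0.887·0.8743 / (0.887·0.8743 + 0.188·0.1257) = 0.77547/0.79911 = 0.9704.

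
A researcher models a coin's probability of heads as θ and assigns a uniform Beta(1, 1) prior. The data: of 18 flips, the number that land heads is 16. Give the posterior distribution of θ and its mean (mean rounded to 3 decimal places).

Observing 16 successes and 2 failures updates Beta(1, 1) by adding the success and failure counts to the two shape parameters: α = 1+16 = 17, β = 1+2 = 3.
Posterior mean = α/(α+β) = 17/20 = 0.850.

Posterior: Beta(17, 3); mean ≈ 0.850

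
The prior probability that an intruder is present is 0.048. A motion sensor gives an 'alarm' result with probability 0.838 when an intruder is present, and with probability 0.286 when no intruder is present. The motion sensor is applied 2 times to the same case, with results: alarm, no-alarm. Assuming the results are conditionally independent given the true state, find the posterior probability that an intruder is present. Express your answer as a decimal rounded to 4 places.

With H the event that an intruder is present, the joint likelihood of the observed sequence is P(data|H) = 0.838·0.162 = 0.13576 and P(data|¬H) = 0.286·0.714 = 0.20420.
Bayes: P(H|data) = 0.048·0.13576 / (0.048·0.13576 + 0.952·0.20420) = 0.0065163/0.20092 = 0.0324.

Posterior P(H) ≈ 0.0324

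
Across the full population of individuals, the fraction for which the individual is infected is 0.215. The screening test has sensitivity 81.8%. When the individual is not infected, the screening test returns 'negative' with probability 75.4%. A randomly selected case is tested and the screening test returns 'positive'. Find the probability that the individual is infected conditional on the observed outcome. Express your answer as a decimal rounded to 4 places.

P(H | E) ≈ 0.4766

Let H be the event that the individual is infected. P(H) = 0.215, so P(¬H) = 0.785. With E the 'positive' result, P(E|H) = 0.818 and P(E|¬H) = 0.246.
P(E) = 0.818·0.215 + 0.246·0.785 = 0.17587 + 0.19311 = 0.36898.
By Bayes' theorem, P(H|E) = 0.17587 / 0.36898 = 0.4766.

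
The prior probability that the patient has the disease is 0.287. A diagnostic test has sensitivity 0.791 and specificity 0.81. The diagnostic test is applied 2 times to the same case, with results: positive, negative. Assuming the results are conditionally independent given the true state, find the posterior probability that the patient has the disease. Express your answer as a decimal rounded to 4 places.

Posterior P(H) ≈ 0.3019

Let H be the event that the patient has the disease; start with P(H) = 0.287. P('positive'|H) = 0.791, P('positive'|¬H) = 0.19.
Update on result 1 ('positive'): P(H) ← 0.791·0.2870 / (0.791·0.2870 + 0.19·0.7130) = 0.22702/0.36249 = 0.6263.
Update on result 2 ('negative'): P(H) ← 0.209·0.6263 / (0.209·0.6263 + 0.81·0.3737) = 0.13089/0.43361 = 0.3019.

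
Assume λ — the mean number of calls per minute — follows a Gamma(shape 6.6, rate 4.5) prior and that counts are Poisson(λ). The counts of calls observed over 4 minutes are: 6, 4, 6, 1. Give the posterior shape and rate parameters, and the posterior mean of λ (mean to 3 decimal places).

The Poisson likelihood adds the total count to the shape and the number of exposure periods to the rate. Here ∑xᵢ = 17 and n = 4, so shape 6.6→23.6 and rate 4.5→8.5.
Posterior mean = shape/rate = 23.6/8.5 = 2.776.

Posterior: Gamma(shape=23.6, rate=8.5); mean ≈ 2.776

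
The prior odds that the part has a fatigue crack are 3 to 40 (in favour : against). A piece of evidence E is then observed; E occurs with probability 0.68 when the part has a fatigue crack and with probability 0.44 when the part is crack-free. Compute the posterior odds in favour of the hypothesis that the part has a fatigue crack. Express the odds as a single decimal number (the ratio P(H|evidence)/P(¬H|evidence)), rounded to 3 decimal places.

Posterior odds ≈ 0.116

Prior odds = 3/40 = 0.075000.
Likelihood ratio for E = 0.68/0.44 = 1.5455.
Posterior odds = prior odds × LR = 0.11591.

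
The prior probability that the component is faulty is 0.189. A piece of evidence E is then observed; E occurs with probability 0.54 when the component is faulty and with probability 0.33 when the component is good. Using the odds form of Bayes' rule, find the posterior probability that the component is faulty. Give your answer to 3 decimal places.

Posterior probability ≈ 0.276

Prior odds = 0.189/(1−0.189) = 0.23305.
Likelihood ratio for E = 0.54/0.33 = 1.6364.
Posterior odds = prior odds × LR = 0.38135.
Posterior probability = odds/(1+odds) = 0.38135/1.3813 = 0.276.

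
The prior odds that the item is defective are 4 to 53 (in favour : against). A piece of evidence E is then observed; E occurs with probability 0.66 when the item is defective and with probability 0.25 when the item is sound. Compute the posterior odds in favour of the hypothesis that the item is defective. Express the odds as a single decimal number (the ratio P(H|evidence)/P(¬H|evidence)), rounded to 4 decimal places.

Prior odds = 4/53 = 0.075472.
Likelihood ratio for E = 0.66/0.25 = 2.6400.
Posterior odds = prior odds × LR = 0.19925.

Posterior odds ≈ 0.1992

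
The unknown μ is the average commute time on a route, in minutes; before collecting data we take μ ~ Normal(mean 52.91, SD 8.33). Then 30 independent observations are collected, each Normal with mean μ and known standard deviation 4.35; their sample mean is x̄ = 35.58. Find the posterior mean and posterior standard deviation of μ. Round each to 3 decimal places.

With known σ, the Normal prior is conjugate. Weight on the data is w = (n/σ²)/(n/σ² + 1/τ₀²) = 1.58541/(1.58541+0.0144115) = 0.99099.
Posterior mean = w·x̄ + (1−w)·μ₀ = 0.99099·35.58 + 0.0090082·52.91 = 35.736. Posterior variance = 1/(1.58541+0.0144115) = 0.625068, so SD = 0.791.

Posterior mean ≈ 35.736; posterior SD ≈ 0.791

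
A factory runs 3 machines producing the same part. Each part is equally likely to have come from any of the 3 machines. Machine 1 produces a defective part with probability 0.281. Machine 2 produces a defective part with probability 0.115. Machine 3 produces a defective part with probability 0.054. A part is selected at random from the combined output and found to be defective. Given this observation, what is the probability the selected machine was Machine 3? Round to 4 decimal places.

Posterior probability ≈ 0.1200

P(defective|M1) = 0.281; P(defective|M2) = 0.115; P(defective|M3) = 0.054.
Prior × likelihood for each source: 0.333333·0.281=0.09367, 0.333333·0.115=0.03833, 0.333333·0.054=0.01800. Summing gives P(defective) = 0.15000.
P(Machine 3 | defective) = 0.01800 / 0.15000 = 0.1200.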